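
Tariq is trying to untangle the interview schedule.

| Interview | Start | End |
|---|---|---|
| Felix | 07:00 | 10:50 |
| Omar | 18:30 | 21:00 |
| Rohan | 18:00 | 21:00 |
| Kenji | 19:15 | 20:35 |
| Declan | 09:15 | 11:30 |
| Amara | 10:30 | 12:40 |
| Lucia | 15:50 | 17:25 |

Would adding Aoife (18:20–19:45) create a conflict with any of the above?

Felix: ends 10:50 at or before Aoife starts 18:20 → clear.
Declan: ends 11:30 at or before Aoife starts 18:20 → clear.
Amara: ends 12:40 at or before Aoife starts 18:20 → clear.
Lucia: ends 17:25 at or before Aoife starts 18:20 → clear.
Rohan: starts 18:00 before Aoife ends 19:45, and ends 21:00 after Aoife starts 18:20 → overlap.
Omar: starts 18:30 before Aoife ends 19:45, and ends 21:00 after Aoife starts 18:20 → overlap.
Kenji: starts 19:15 before Aoife ends 19:45, and ends 20:35 after Aoife starts 18:20 → overlap.
Aoife overlaps Rohan, Kenji, Omar.

Yes — it overlaps Kenji, Omar, Rohan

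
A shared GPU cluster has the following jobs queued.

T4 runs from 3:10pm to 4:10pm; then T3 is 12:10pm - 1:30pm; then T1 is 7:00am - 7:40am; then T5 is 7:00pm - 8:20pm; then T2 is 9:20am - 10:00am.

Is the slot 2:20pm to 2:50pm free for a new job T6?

T1: ends 7:40am at or before T6 starts 2:20pm → clear.
T2: ends 10:00am at or before T6 starts 2:20pm → clear.
T3: ends 1:30pm at or before T6 starts 2:20pm → clear.
T4: starts 3:10pm at or after T6 ends 2:50pm → clear.
T5: starts 7:00pm at or after T6 ends 2:50pm → clear.

Yes — the slot is free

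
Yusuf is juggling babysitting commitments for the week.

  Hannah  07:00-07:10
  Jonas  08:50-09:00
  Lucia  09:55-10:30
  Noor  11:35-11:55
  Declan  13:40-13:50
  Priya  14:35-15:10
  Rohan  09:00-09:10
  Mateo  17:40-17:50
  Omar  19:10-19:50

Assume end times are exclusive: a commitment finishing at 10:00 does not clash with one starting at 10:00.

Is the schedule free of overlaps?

Sorted by start: Hannah, Jonas, Rohan, Lucia, Noor, Declan, Priya, Mateo, Omar.
Jonas starts after Hannah ends; Hannah is clear from here.
Rohan starts exactly when Jonas ends (back-to-back, no overlap); Jonas is clear from here.
Lucia starts after Rohan ends; Rohan is clear from here.
Noor starts after Lucia ends; Lucia is clear from here.
Declan starts after Noor ends; Noor is clear from here.
Priya starts after Declan ends; Declan is clear from here.
Mateo starts after Priya ends; Priya is clear from here.
Omar starts after Mateo ends.
Every pair is clear; the schedule has no overlaps.

Yes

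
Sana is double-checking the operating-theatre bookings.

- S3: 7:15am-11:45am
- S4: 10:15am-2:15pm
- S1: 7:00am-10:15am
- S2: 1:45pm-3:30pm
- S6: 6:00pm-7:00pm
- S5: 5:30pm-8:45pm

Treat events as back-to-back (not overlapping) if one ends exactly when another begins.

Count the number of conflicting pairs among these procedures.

Check each pair: they overlap iff neither finishes before the other starts.
Sorted by start: S1, S3, S4, S2, S5, S6.
S3 starts before S1 ends → S1 and S3 overlap.
S4 starts exactly when S1 ends (back-to-back, no overlap), so nothing later overlaps S1 either.
S4 starts before S3 ends → S3 and S4 overlap.
S2 starts after S3 ends, so nothing later overlaps S3 either.
S2 starts before S4 ends → S4 and S2 overlap.
S5 starts after S4 ends, so nothing later overlaps S4 either.
S5 starts after S2 ends, so nothing later overlaps S2 either.
S6 starts before S5 ends → S5 and S6 overlap.
Overlapping pairs: S1 & S3, S2 & S4, S3 & S4, S5 & S6 — 4 in total.

4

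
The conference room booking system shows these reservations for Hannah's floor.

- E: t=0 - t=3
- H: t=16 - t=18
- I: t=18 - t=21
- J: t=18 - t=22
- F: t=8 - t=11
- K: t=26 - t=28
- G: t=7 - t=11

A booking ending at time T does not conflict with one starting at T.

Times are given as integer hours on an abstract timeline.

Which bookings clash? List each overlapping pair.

Sorted by start: E, G, F, H, I, J, K.
G starts after E ends — done with E.
F starts before G ends → G and F overlap.
H starts after G ends — done with G.
H starts after F ends — done with F.
I starts exactly when H ends (back-to-back, no overlap) — done with H.
J starts before I ends → I and J overlap.
K starts after I ends.
K starts after J ends.

F & G, I & J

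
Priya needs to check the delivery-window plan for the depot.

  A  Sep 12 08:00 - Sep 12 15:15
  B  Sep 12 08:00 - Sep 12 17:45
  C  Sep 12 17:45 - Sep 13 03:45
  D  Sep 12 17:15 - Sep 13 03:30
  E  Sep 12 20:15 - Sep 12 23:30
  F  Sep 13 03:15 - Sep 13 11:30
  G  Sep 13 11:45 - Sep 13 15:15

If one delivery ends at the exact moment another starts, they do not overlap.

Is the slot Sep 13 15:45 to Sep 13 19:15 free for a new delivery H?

A: ends Sep 12 15:15 at or before H starts Sep 13 15:45 → clear.
B: ends Sep 12 17:45 at or before H starts Sep 13 15:45 → clear.
D: ends Sep 13 03:30 at or before H starts Sep 13 15:45 → clear.
C: ends Sep 13 03:45 at or before H starts Sep 13 15:45 → clear.
E: ends Sep 12 23:30 at or before H starts Sep 13 15:45 → clear.
F: ends Sep 13 11:30 at or before H starts Sep 13 15:45 → clear.
G: ends Sep 13 15:15 at or before H starts Sep 13 15:45 → clear.

Yes — the slot is free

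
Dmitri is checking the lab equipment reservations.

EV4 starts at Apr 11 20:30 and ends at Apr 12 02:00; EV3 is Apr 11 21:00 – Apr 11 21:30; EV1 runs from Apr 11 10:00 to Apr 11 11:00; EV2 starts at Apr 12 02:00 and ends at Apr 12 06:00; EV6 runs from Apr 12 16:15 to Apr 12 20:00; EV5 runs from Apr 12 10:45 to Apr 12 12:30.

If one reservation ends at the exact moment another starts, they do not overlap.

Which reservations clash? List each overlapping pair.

Sorted by start: EV1, EV4, EV3, EV2, EV5, EV6.
EV4 starts after EV1 ends; EV1 is clear from here.
EV3 starts before EV4 ends → EV4 and EV3 overlap.
EV2 starts exactly when EV4 ends (back-to-back, no overlap); EV4 is clear from here.
EV2 starts after EV3 ends; EV3 is clear from here.
EV5 starts after EV2 ends; EV2 is clear from here.
EV6 starts after EV5 ends.

EV3 & EV4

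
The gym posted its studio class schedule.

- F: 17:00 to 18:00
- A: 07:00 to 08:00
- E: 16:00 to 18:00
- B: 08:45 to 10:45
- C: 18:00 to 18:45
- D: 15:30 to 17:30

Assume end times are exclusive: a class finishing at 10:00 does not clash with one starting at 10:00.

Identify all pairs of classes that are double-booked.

Two intervals overlap when each starts before the other ends.
Sorted by start: A, B, D, E, F, C.
B starts after A ends — done with A.
D starts after B ends — done with B.
E starts before D ends → D and E overlap.
F starts before D ends → D and F overlap.
C starts after D ends.
F starts before E ends → E and F overlap.
C starts exactly when E ends (back-to-back, no overlap).
C starts exactly when F ends (back-to-back, no overlap).

D & E, D & F, E & F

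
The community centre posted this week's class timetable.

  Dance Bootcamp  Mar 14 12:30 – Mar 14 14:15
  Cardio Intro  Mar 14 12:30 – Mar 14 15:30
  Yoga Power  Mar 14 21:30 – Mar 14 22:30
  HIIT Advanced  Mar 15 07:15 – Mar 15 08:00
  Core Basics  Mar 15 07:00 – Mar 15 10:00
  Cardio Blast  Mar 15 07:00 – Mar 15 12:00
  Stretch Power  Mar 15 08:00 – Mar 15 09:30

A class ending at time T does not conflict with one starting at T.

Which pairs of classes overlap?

Cardio Blast & Core Basics, Cardio Blast & HIIT Advanced, Cardio Blast & Stretch Power, Cardio Intro & Dance Bootcamp, Core Basics & HIIT Advanced, Core Basics & Stretch Power

Sorted by start: Dance Bootcamp, Cardio Intro, Yoga Power, Core Basics, Cardio Blast, HIIT Advanced, Stretch Power.
Cardio Intro starts before Dance Bootcamp ends → Dance Bootcamp and Cardio Intro overlap.
Yoga Power starts after Dance Bootcamp ends — done with Dance Bootcamp.
Yoga Power starts after Cardio Intro ends — done with Cardio Intro.
Core Basics starts after Yoga Power ends — done with Yoga Power.
Cardio Blast starts before Core Basics ends → Core Basics and Cardio Blast overlap.
HIIT Advanced starts before Core Basics ends → Core Basics and HIIT Advanced overlap.
Stretch Power starts before Core Basics ends → Core Basics and Stretch Power overlap.
HIIT Advanced starts before Cardio Blast ends → Cardio Blast and HIIT Advanced overlap.
Stretch Power starts before Cardio Blast ends → Cardio Blast and Stretch Power overlap.
Stretch Power starts exactly when HIIT Advanced ends (back-to-back, no overlap).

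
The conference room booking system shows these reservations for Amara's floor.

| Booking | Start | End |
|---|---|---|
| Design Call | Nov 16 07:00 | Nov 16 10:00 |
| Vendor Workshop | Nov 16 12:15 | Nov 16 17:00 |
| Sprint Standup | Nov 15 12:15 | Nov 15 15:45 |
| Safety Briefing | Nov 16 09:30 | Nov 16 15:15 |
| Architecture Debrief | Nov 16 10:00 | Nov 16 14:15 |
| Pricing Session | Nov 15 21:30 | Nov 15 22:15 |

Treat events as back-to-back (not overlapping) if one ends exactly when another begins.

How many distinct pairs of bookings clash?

4

Two intervals overlap when each starts before the other ends.
Sorted by start: Sprint Standup, Pricing Session, Design Call, Safety Briefing, Architecture Debrief, Vendor Workshop.
Pricing Session starts after Sprint Standup ends; Sprint Standup is clear from here.
Design Call starts after Pricing Session ends; Pricing Session is clear from here.
Safety Briefing starts before Design Call ends → Design Call and Safety Briefing overlap.
Architecture Debrief starts exactly when Design Call ends (back-to-back, no overlap); Design Call is clear from here.
Architecture Debrief starts before Safety Briefing ends → Safety Briefing and Architecture Debrief overlap.
Vendor Workshop starts before Safety Briefing ends → Safety Briefing and Vendor Workshop overlap.
Vendor Workshop starts before Architecture Debrief ends → Architecture Debrief and Vendor Workshop overlap.
Overlapping pairs: Architecture Debrief & Safety Briefing, Architecture Debrief & Vendor Workshop, Design Call & Safety Briefing, Safety Briefing & Vendor Workshop — 4 in total.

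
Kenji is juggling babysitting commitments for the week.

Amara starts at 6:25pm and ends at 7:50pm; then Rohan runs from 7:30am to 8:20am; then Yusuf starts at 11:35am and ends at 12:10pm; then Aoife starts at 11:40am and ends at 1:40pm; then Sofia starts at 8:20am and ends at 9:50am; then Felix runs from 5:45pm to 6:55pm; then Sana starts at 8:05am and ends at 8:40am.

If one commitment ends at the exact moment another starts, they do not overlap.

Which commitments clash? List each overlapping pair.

Amara & Felix, Aoife & Yusuf, Rohan & Sana, Sana & Sofia

Two intervals overlap when each starts before the other ends.
Sorted by start: Rohan, Sana, Sofia, Yusuf, Aoife, Felix, Amara.
Sana starts before Rohan ends → Rohan and Sana overlap.
Sofia starts exactly when Rohan ends (back-to-back, no overlap) — done with Rohan.
Sofia starts before Sana ends → Sana and Sofia overlap.
Yusuf starts after Sana ends — done with Sana.
Yusuf starts after Sofia ends — done with Sofia.
Aoife starts before Yusuf ends → Yusuf and Aoife overlap.
Felix starts after Yusuf ends — done with Yusuf.
Felix starts after Aoife ends — done with Aoife.
Amara starts before Felix ends → Felix and Amara overlap.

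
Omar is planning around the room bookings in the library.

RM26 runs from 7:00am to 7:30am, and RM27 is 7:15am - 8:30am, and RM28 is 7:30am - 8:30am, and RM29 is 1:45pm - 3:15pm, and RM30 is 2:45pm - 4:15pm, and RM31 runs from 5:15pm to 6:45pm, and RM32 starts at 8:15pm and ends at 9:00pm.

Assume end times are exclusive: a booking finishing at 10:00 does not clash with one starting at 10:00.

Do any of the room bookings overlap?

Yes

Check each pair: they overlap iff neither finishes before the other starts.
Sorted by start: RM26, RM27, RM28, RM29, RM30, RM31, RM32.
RM27 starts before RM26 ends → RM26 and RM27 overlap.
That's a conflict, so the schedule is not conflict-free.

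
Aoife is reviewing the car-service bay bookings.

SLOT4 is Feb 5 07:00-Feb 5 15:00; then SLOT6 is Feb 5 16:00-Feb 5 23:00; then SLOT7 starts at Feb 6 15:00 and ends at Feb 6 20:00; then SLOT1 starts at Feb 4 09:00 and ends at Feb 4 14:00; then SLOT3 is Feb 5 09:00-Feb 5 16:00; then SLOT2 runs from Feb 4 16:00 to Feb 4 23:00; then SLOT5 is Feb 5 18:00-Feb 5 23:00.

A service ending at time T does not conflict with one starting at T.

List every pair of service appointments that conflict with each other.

Check each pair: they overlap iff neither finishes before the other starts.
Sorted by start: SLOT1, SLOT2, SLOT4, SLOT3, SLOT6, SLOT5, SLOT7.
SLOT2 starts after SLOT1 ends; SLOT1 is clear from here.
SLOT4 starts after SLOT2 ends; SLOT2 is clear from here.
SLOT3 starts before SLOT4 ends → SLOT4 and SLOT3 overlap.
SLOT6 starts after SLOT4 ends; SLOT4 is clear from here.
SLOT6 starts exactly when SLOT3 ends (back-to-back, no overlap); SLOT3 is clear from here.
SLOT5 starts before SLOT6 ends → SLOT6 and SLOT5 overlap.
SLOT7 starts after SLOT6 ends.
SLOT7 starts after SLOT5 ends.

SLOT3 & SLOT4, SLOT5 & SLOT6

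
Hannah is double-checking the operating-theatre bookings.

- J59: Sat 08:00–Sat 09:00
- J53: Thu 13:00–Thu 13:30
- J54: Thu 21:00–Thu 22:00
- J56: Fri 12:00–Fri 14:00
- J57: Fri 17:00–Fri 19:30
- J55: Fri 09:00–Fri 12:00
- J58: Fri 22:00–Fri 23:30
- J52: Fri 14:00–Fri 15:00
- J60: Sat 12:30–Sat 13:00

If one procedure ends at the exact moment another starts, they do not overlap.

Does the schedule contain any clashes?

Check each pair: they overlap iff neither finishes before the other starts.
Sorted by start: J53, J54, J55, J56, J52, J57, J58, J59, J60.
J54 starts after J53 ends; J53 is clear from here.
J55 starts after J54 ends; J54 is clear from here.
J56 starts exactly when J55 ends (back-to-back, no overlap); J55 is clear from here.
J52 starts exactly when J56 ends (back-to-back, no overlap); J56 is clear from here.
J57 starts after J52 ends; J52 is clear from here.
J58 starts after J57 ends; J57 is clear from here.
J59 starts after J58 ends; J58 is clear from here.
J60 starts after J59 ends.
Every pair is clear; the schedule has no overlaps.

No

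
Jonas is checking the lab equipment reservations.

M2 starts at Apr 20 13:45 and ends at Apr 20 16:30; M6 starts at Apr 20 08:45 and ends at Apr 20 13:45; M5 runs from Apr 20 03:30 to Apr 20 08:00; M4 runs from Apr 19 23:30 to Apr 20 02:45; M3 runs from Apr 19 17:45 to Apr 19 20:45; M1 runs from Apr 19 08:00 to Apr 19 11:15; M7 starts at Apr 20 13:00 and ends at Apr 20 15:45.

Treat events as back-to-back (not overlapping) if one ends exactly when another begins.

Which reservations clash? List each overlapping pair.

Sorted by start: M1, M3, M4, M5, M6, M7, M2.
M3 starts after M1 ends, so nothing later overlaps M1 either.
M4 starts after M3 ends, so nothing later overlaps M3 either.
M5 starts after M4 ends, so nothing later overlaps M4 either.
M6 starts after M5 ends, so nothing later overlaps M5 either.
M7 starts before M6 ends → M6 and M7 overlap.
M2 starts exactly when M6 ends (back-to-back, no overlap).
M2 starts before M7 ends → M7 and M2 overlap.

M2 & M7, M6 & M7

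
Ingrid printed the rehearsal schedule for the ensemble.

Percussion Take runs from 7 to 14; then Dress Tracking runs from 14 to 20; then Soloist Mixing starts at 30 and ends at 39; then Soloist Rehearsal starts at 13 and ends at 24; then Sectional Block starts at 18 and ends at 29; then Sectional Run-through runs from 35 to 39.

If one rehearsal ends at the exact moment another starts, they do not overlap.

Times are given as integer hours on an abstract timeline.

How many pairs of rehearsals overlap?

5

Check each pair: they overlap iff neither finishes before the other starts.
Sorted by start: Percussion Take, Soloist Rehearsal, Dress Tracking, Sectional Block, Soloist Mixing, Sectional Run-through.
Soloist Rehearsal starts before Percussion Take ends → Percussion Take and Soloist Rehearsal overlap.
Dress Tracking starts exactly when Percussion Take ends (back-to-back, no overlap) — done with Percussion Take.
Dress Tracking starts before Soloist Rehearsal ends → Soloist Rehearsal and Dress Tracking overlap.
Sectional Block starts before Soloist Rehearsal ends → Soloist Rehearsal and Sectional Block overlap.
Soloist Mixing starts after Soloist Rehearsal ends — done with Soloist Rehearsal.
Sectional Block starts before Dress Tracking ends → Dress Tracking and Sectional Block overlap.
Soloist Mixing starts after Dress Tracking ends — done with Dress Tracking.
Soloist Mixing starts after Sectional Block ends — done with Sectional Block.
Sectional Run-through starts before Soloist Mixing ends → Soloist Mixing and Sectional Run-through overlap.
Overlapping pairs: Dress Tracking & Sectional Block, Dress Tracking & Soloist Rehearsal, Percussion Take & Soloist Rehearsal, Sectional Block & Soloist Rehearsal, Sectional Run-through & Soloist Mixing — 5 in total.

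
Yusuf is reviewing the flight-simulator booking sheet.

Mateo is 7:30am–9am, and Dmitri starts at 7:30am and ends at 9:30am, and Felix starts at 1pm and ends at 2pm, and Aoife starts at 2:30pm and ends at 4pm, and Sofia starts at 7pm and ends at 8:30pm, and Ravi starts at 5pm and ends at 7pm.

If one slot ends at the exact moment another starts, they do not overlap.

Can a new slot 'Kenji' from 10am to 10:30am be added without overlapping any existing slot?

Mateo: ends 9am at or before Kenji starts 10am → clear.
Dmitri: ends 9:30am at or before Kenji starts 10am → clear.
Felix: starts 1pm at or after Kenji ends 10:30am → clear.
Aoife: starts 2:30pm at or after Kenji ends 10:30am → clear.
Ravi: starts 5pm at or after Kenji ends 10:30am → clear.
Sofia: starts 7pm at or after Kenji ends 10:30am → clear.

Yes — the slot is free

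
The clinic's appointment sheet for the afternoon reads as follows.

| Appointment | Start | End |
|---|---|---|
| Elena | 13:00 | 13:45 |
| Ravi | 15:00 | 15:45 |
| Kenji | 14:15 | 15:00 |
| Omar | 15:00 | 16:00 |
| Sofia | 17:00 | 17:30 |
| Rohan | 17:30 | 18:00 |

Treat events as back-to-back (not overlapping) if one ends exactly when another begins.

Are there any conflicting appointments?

Yes

Sorted by start: Elena, Kenji, Ravi, Omar, Sofia, Rohan.
Kenji starts after Elena ends — done with Elena.
Ravi starts exactly when Kenji ends (back-to-back, no overlap) — done with Kenji.
Omar starts before Ravi ends → Ravi and Omar overlap.
That's a conflict, so the schedule is not conflict-free.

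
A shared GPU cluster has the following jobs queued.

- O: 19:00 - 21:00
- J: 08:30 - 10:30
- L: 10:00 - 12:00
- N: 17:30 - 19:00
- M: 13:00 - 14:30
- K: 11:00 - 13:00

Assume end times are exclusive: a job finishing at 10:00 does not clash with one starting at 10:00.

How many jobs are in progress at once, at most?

2

Sweep the timeline, counting +1 at each start and −1 at each end (ends before starts at a tie):
08:30 start J → 1
10:00 start L → 2
10:30 end J → 1
11:00 start K → 2
12:00 end L → 1
13:00 end K → 0
13:00 start M → 1
14:30 end M → 0
17:30 start N → 1
19:00 end N → 0
19:00 start O → 1
21:00 end O → 0
Peak is 2, at 10:00 (J, L).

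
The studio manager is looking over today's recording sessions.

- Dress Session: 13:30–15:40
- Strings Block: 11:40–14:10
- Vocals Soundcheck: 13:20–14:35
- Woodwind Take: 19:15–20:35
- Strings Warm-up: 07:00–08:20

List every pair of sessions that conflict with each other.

Dress Session & Strings Block, Dress Session & Vocals Soundcheck, Strings Block & Vocals Soundcheck

Sorted by start: Strings Warm-up, Strings Block, Vocals Soundcheck, Dress Session, Woodwind Take.
Strings Block starts after Strings Warm-up ends — done with Strings Warm-up.
Vocals Soundcheck starts before Strings Block ends → Strings Block and Vocals Soundcheck overlap.
Dress Session starts before Strings Block ends → Strings Block and Dress Session overlap.
Woodwind Take starts after Strings Block ends.
Dress Session starts before Vocals Soundcheck ends → Vocals Soundcheck and Dress Session overlap.
Woodwind Take starts after Vocals Soundcheck ends.
Woodwind Take starts after Dress Session ends.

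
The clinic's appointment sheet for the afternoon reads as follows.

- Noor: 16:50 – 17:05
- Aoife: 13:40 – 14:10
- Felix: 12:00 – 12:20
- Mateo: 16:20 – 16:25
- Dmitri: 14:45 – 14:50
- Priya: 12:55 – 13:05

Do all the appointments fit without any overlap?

Yes

Sorted by start: Felix, Priya, Aoife, Dmitri, Mateo, Noor.
Priya starts after Felix ends, so Felix has no further overlaps.
Aoife starts after Priya ends, so Priya has no further overlaps.
Dmitri starts after Aoife ends, so Aoife has no further overlaps.
Mateo starts after Dmitri ends, so Dmitri has no further overlaps.
Noor starts after Mateo ends.
Every pair is clear; the schedule has no overlaps.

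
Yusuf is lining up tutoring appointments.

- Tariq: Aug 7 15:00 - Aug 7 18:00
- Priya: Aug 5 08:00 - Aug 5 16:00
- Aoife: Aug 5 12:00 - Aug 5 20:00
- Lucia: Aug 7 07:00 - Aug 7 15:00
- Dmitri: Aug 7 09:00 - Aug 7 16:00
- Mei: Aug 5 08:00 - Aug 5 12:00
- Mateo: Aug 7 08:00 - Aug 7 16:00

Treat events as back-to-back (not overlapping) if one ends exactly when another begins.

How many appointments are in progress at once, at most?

Walk through starts and ends in time order (an end at T is processed before a start at T):
Aug 5 08:00 start Mei → 1
Aug 5 08:00 start Priya → 2
Aug 5 12:00 end Mei → 1
Aug 5 12:00 start Aoife → 2
Aug 5 16:00 end Priya → 1
Aug 5 20:00 end Aoife → 0
Aug 7 07:00 start Lucia → 1
Aug 7 08:00 start Mateo → 2
Aug 7 09:00 start Dmitri → 3
Aug 7 15:00 end Lucia → 2
Aug 7 15:00 start Tariq → 3
Aug 7 16:00 end Dmitri → 2
Aug 7 16:00 end Mateo → 1
Aug 7 18:00 end Tariq → 0
Peak is 3, at Aug 7 09:00 (Dmitri, Lucia, Mateo).

3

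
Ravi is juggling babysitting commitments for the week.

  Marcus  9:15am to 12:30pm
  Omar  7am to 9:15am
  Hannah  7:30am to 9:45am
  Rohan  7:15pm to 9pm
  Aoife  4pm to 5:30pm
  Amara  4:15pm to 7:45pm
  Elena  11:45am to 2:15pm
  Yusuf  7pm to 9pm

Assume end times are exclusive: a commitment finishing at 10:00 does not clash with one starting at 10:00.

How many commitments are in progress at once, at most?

3

Sweep the timeline, counting +1 at each start and −1 at each end (ends before starts at a tie):
7am start Omar → 1
7:30am start Hannah → 2
9:15am end Omar → 1
9:15am start Marcus → 2
9:45am end Hannah → 1
11:45am start Elena → 2
12:30pm end Marcus → 1
2:15pm end Elena → 0
4pm start Aoife → 1
4:15pm start Amara → 2
5:30pm end Aoife → 1
7pm start Yusuf → 2
7:15pm start Rohan → 3
7:45pm end Amara → 2
9pm end Rohan → 1
9pm end Yusuf → 0
Peak is 3, at 7:15pm (Amara, Rohan, Yusuf).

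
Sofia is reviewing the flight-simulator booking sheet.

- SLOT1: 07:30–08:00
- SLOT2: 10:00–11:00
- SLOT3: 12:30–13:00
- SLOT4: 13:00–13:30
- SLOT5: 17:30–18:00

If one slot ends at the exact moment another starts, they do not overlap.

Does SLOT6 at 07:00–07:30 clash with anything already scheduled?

SLOT1: starts 07:30 at or after SLOT6 ends 07:30 → clear.
SLOT2: starts 10:00 at or after SLOT6 ends 07:30 → clear.
SLOT3: starts 12:30 at or after SLOT6 ends 07:30 → clear.
SLOT4: starts 13:00 at or after SLOT6 ends 07:30 → clear.
SLOT5: starts 17:30 at or after SLOT6 ends 07:30 → clear.

No — it doesn't clash with anything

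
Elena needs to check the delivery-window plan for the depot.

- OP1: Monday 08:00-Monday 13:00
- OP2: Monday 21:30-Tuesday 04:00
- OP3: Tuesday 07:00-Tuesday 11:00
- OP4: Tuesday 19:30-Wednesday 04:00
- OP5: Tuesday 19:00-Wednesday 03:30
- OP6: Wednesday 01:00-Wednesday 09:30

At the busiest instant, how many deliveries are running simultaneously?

Sweep the timeline, counting +1 at each start and −1 at each end (ends before starts at a tie):
Monday 08:00 start OP1 → 1
Monday 13:00 end OP1 → 0
Monday 21:30 start OP2 → 1
Tuesday 04:00 end OP2 → 0
Tuesday 07:00 start OP3 → 1
Tuesday 11:00 end OP3 → 0
Tuesday 19:00 start OP5 → 1
Tuesday 19:30 start OP4 → 2
Wednesday 01:00 start OP6 → 3
Wednesday 03:30 end OP5 → 2
Wednesday 04:00 end OP4 → 1
Wednesday 09:30 end OP6 → 0
Peak is 3, at Wednesday 01:00 (OP4, OP5, OP6).

3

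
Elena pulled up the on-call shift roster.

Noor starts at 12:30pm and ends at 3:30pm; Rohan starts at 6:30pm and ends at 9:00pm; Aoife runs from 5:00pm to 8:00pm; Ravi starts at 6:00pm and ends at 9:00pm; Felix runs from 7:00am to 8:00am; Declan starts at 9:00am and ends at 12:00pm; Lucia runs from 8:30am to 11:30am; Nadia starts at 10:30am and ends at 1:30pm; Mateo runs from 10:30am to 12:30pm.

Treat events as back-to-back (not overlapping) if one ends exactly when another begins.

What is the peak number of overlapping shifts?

4

Walk through starts and ends in time order (an end at T is processed before a start at T):
7:00am start Felix → 1
8:00am end Felix → 0
8:30am start Lucia → 1
9:00am start Declan → 2
10:30am start Mateo → 3
10:30am start Nadia → 4
11:30am end Lucia → 3
12:00pm end Declan → 2
12:30pm end Mateo → 1
12:30pm start Noor → 2
1:30pm end Nadia → 1
3:30pm end Noor → 0
5:00pm start Aoife → 1
6:00pm start Ravi → 2
6:30pm start Rohan → 3
8:00pm end Aoife → 2
9:00pm end Ravi → 1
9:00pm end Rohan → 0
Peak is 4, at 10:30am (Declan, Lucia, Mateo, Nadia).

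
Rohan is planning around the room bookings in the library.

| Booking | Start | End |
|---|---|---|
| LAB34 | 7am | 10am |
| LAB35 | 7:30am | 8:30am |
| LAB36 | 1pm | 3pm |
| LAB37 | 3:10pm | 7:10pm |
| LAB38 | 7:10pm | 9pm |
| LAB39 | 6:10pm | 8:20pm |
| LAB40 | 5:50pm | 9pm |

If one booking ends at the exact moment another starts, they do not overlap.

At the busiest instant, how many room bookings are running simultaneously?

3

Sort all start/end points and keep a running count:
7am start LAB34 → 1
7:30am start LAB35 → 2
8:30am end LAB35 → 1
10am end LAB34 → 0
1pm start LAB36 → 1
3pm end LAB36 → 0
3:10pm start LAB37 → 1
5:50pm start LAB40 → 2
6:10pm start LAB39 → 3
7:10pm end LAB37 → 2
7:10pm start LAB38 → 3
8:20pm end LAB39 → 2
9pm end LAB38 → 1
9pm end LAB40 → 0
Peak is 3, at 6:10pm (LAB37, LAB39, LAB40).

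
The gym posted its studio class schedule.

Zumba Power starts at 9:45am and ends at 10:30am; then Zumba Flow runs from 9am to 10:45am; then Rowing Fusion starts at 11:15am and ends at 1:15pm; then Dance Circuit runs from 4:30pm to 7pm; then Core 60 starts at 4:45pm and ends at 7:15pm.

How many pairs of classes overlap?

2

Sorted by start: Zumba Flow, Zumba Power, Rowing Fusion, Dance Circuit, Core 60.
Zumba Power starts before Zumba Flow ends → Zumba Flow and Zumba Power overlap.
Rowing Fusion starts after Zumba Flow ends, so nothing later overlaps Zumba Flow either.
Rowing Fusion starts after Zumba Power ends, so nothing later overlaps Zumba Power either.
Dance Circuit starts after Rowing Fusion ends, so nothing later overlaps Rowing Fusion either.
Core 60 starts before Dance Circuit ends → Dance Circuit and Core 60 overlap.
Overlapping pairs: Core 60 & Dance Circuit, Zumba Flow & Zumba Power — 2 in total.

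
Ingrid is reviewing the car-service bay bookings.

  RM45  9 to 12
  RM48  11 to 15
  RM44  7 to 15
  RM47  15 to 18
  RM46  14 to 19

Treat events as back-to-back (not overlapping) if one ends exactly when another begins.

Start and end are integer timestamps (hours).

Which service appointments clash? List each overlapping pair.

Sorted by start: RM44, RM45, RM48, RM46, RM47.
RM45 starts before RM44 ends → RM44 and RM45 overlap.
RM48 starts before RM44 ends → RM44 and RM48 overlap.
RM46 starts before RM44 ends → RM44 and RM46 overlap.
RM47 starts exactly when RM44 ends (back-to-back, no overlap).
RM48 starts before RM45 ends → RM45 and RM48 overlap.
RM46 starts after RM45 ends, so nothing later overlaps RM45 either.
RM46 starts before RM48 ends → RM48 and RM46 overlap.
RM47 starts exactly when RM48 ends (back-to-back, no overlap).
RM47 starts before RM46 ends → RM46 and RM47 overlap.

RM44 & RM45, RM44 & RM46, RM44 & RM48, RM45 & RM48, RM46 & RM47, RM46 & RM48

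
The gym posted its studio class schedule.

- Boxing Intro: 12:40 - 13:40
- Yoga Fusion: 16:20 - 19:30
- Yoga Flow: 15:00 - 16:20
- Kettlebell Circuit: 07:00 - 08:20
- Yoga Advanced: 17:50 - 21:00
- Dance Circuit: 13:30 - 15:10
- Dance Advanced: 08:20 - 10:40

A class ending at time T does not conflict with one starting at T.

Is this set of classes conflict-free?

No

Sorted by start: Kettlebell Circuit, Dance Advanced, Boxing Intro, Dance Circuit, Yoga Flow, Yoga Fusion, Yoga Advanced.
Dance Advanced starts exactly when Kettlebell Circuit ends (back-to-back, no overlap), so nothing later overlaps Kettlebell Circuit either.
Boxing Intro starts after Dance Advanced ends, so nothing later overlaps Dance Advanced either.
Dance Circuit starts before Boxing Intro ends → Boxing Intro and Dance Circuit overlap.
That's a conflict, so the schedule is not conflict-free.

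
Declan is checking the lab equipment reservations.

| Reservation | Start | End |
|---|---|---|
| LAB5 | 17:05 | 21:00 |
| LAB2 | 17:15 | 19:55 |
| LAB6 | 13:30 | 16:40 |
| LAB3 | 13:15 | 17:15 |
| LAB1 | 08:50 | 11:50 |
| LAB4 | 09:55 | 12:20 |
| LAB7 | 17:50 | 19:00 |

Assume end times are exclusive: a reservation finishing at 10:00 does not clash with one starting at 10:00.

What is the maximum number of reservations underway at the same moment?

Walk through starts and ends in time order (an end at T is processed before a start at T):
08:50 start LAB1 → 1
09:55 start LAB4 → 2
11:50 end LAB1 → 1
12:20 end LAB4 → 0
13:15 start LAB3 → 1
13:30 start LAB6 → 2
16:40 end LAB6 → 1
17:05 start LAB5 → 2
17:15 end LAB3 → 1
17:15 start LAB2 → 2
17:50 start LAB7 → 3
19:00 end LAB7 → 2
19:55 end LAB2 → 1
21:00 end LAB5 → 0
Peak is 3, at 17:50 (LAB2, LAB5, LAB7).

3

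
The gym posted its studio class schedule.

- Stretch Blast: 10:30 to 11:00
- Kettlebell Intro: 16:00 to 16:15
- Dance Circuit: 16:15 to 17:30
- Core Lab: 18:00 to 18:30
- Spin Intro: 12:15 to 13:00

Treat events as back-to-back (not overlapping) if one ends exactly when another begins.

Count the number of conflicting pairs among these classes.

Sorted by start: Stretch Blast, Spin Intro, Kettlebell Intro, Dance Circuit, Core Lab.
Spin Intro starts after Stretch Blast ends, so Stretch Blast has no further overlaps.
Kettlebell Intro starts after Spin Intro ends, so Spin Intro has no further overlaps.
Dance Circuit starts exactly when Kettlebell Intro ends (back-to-back, no overlap), so Kettlebell Intro has no further overlaps.
Core Lab starts after Dance Circuit ends.
No pair overlaps.

0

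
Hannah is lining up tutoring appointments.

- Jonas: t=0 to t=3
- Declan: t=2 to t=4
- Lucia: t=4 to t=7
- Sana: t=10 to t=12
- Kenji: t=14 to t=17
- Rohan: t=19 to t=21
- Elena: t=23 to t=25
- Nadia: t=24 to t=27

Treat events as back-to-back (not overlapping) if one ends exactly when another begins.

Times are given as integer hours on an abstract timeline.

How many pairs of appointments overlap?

Sorted by start: Jonas, Declan, Lucia, Sana, Kenji, Rohan, Elena, Nadia.
Declan starts before Jonas ends → Jonas and Declan overlap.
Lucia starts after Jonas ends, so nothing later overlaps Jonas either.
Lucia starts exactly when Declan ends (back-to-back, no overlap), so nothing later overlaps Declan either.
Sana starts after Lucia ends, so nothing later overlaps Lucia either.
Kenji starts after Sana ends, so nothing later overlaps Sana either.
Rohan starts after Kenji ends, so nothing later overlaps Kenji either.
Elena starts after Rohan ends, so nothing later overlaps Rohan either.
Nadia starts before Elena ends → Elena and Nadia overlap.
Overlapping pairs: Declan & Jonas, Elena & Nadia — 2 in total.

2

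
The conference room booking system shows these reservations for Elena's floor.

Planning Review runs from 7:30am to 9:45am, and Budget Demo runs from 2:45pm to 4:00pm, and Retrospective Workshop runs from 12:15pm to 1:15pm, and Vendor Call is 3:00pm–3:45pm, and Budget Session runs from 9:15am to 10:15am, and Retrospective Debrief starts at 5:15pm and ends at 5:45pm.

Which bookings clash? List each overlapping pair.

Sorted by start: Planning Review, Budget Session, Retrospective Workshop, Budget Demo, Vendor Call, Retrospective Debrief.
Budget Session starts before Planning Review ends → Planning Review and Budget Session overlap.
Retrospective Workshop starts after Planning Review ends — done with Planning Review.
Retrospective Workshop starts after Budget Session ends — done with Budget Session.
Budget Demo starts after Retrospective Workshop ends — done with Retrospective Workshop.
Vendor Call starts before Budget Demo ends → Budget Demo and Vendor Call overlap.
Retrospective Debrief starts after Budget Demo ends.
Retrospective Debrief starts after Vendor Call ends.

Budget Demo & Vendor Call, Budget Session & Planning Review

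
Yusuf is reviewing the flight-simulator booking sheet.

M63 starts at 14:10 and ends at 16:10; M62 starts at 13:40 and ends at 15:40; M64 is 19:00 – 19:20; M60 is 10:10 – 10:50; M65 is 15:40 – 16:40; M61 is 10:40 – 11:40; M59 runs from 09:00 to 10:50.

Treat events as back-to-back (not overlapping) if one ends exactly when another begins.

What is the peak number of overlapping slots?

3

Sweep the timeline, counting +1 at each start and −1 at each end (ends before starts at a tie):
09:00 start M59 → 1
10:10 start M60 → 2
10:40 start M61 → 3
10:50 end M59 → 2
10:50 end M60 → 1
11:40 end M61 → 0
13:40 start M62 → 1
14:10 start M63 → 2
15:40 end M62 → 1
15:40 start M65 → 2
16:10 end M63 → 1
16:40 end M65 → 0
19:00 start M64 → 1
19:20 end M64 → 0
Peak is 3, at 10:40 (M59, M60, M61).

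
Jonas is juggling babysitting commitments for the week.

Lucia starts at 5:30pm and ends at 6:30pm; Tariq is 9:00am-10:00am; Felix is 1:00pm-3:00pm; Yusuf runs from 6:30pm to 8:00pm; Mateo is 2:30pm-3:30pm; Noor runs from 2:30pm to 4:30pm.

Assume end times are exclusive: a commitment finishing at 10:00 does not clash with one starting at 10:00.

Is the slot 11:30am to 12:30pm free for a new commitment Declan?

Yes — the slot is free

Tariq: ends 10:00am at or before Declan starts 11:30am → clear.
Felix: starts 1:00pm at or after Declan ends 12:30pm → clear.
Mateo: starts 2:30pm at or after Declan ends 12:30pm → clear.
Noor: starts 2:30pm at or after Declan ends 12:30pm → clear.
Lucia: starts 5:30pm at or after Declan ends 12:30pm → clear.
Yusuf: starts 6:30pm at or after Declan ends 12:30pm → clear.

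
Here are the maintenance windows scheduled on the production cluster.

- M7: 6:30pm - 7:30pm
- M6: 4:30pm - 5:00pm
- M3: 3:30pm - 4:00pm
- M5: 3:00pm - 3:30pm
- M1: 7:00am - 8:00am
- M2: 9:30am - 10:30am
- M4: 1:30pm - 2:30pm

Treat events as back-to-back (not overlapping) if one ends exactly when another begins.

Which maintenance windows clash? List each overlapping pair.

Sorted by start: M1, M2, M4, M5, M3, M6, M7.
M2 starts after M1 ends; M1 is clear from here.
M4 starts after M2 ends; M2 is clear from here.
M5 starts after M4 ends; M4 is clear from here.
M3 starts exactly when M5 ends (back-to-back, no overlap); M5 is clear from here.
M6 starts after M3 ends; M3 is clear from here.
M7 starts after M6 ends.

no overlapping pairs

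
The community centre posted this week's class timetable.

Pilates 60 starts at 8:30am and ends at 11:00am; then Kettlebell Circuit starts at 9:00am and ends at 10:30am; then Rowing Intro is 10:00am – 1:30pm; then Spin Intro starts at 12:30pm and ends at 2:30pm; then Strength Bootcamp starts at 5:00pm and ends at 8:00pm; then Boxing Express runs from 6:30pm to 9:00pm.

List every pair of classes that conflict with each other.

Boxing Express & Strength Bootcamp, Kettlebell Circuit & Pilates 60, Kettlebell Circuit & Rowing Intro, Pilates 60 & Rowing Intro, Rowing Intro & Spin Intro

Sorted by start: Pilates 60, Kettlebell Circuit, Rowing Intro, Spin Intro, Strength Bootcamp, Boxing Express.
Kettlebell Circuit starts before Pilates 60 ends → Pilates 60 and Kettlebell Circuit overlap.
Rowing Intro starts before Pilates 60 ends → Pilates 60 and Rowing Intro overlap.
Spin Intro starts after Pilates 60 ends, so nothing later overlaps Pilates 60 either.
Rowing Intro starts before Kettlebell Circuit ends → Kettlebell Circuit and Rowing Intro overlap.
Spin Intro starts after Kettlebell Circuit ends, so nothing later overlaps Kettlebell Circuit either.
Spin Intro starts before Rowing Intro ends → Rowing Intro and Spin Intro overlap.
Strength Bootcamp starts after Rowing Intro ends, so nothing later overlaps Rowing Intro either.
Strength Bootcamp starts after Spin Intro ends, so nothing later overlaps Spin Intro either.
Boxing Express starts before Strength Bootcamp ends → Strength Bootcamp and Boxing Express overlap.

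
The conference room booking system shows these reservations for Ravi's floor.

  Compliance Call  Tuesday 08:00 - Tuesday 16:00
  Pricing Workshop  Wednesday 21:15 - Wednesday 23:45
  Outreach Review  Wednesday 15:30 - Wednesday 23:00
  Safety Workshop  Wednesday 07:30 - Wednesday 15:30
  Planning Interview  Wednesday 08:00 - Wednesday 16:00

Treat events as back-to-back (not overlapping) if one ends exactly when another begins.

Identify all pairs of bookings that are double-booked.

Two intervals overlap when each starts before the other ends.
Sorted by start: Compliance Call, Safety Workshop, Planning Interview, Outreach Review, Pricing Workshop.
Safety Workshop starts after Compliance Call ends, so nothing later overlaps Compliance Call either.
Planning Interview starts before Safety Workshop ends → Safety Workshop and Planning Interview overlap.
Outreach Review starts exactly when Safety Workshop ends (back-to-back, no overlap), so nothing later overlaps Safety Workshop either.
Outreach Review starts before Planning Interview ends → Planning Interview and Outreach Review overlap.
Pricing Workshop starts after Planning Interview ends.
Pricing Workshop starts before Outreach Review ends → Outreach Review and Pricing Workshop overlap.

Outreach Review & Planning Interview, Outreach Review & Pricing Workshop, Planning Interview & Safety Workshop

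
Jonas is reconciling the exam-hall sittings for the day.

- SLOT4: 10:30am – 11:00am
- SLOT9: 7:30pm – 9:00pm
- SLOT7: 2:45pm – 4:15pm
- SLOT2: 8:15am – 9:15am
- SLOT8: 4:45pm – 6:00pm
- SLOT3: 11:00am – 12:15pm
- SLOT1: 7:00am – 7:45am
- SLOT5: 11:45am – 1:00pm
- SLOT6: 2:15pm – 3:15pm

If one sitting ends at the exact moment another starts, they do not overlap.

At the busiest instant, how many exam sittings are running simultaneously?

2

Walk through starts and ends in time order (an end at T is processed before a start at T):
7:00am start SLOT1 → 1
7:45am end SLOT1 → 0
8:15am start SLOT2 → 1
9:15am end SLOT2 → 0
10:30am start SLOT4 → 1
11:00am end SLOT4 → 0
11:00am start SLOT3 → 1
11:45am start SLOT5 → 2
12:15pm end SLOT3 → 1
1:00pm end SLOT5 → 0
2:15pm start SLOT6 → 1
2:45pm start SLOT7 → 2
3:15pm end SLOT6 → 1
4:15pm end SLOT7 → 0
4:45pm start SLOT8 → 1
6:00pm end SLOT8 → 0
7:30pm start SLOT9 → 1
9:00pm end SLOT9 → 0
Peak is 2, at 11:45am (SLOT3, SLOT5).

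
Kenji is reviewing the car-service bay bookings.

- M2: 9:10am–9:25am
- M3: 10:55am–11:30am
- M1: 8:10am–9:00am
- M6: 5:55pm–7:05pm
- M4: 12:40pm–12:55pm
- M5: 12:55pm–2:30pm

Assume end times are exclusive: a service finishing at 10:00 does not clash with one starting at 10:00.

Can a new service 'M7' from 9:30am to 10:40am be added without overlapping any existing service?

M1: ends 9:00am at or before M7 starts 9:30am → clear.
M2: ends 9:25am at or before M7 starts 9:30am → clear.
M3: starts 10:55am at or after M7 ends 10:40am → clear.
M4: starts 12:40pm at or after M7 ends 10:40am → clear.
M5: starts 12:55pm at or after M7 ends 10:40am → clear.
M6: starts 5:55pm at or after M7 ends 10:40am → clear.

Yes — the slot is free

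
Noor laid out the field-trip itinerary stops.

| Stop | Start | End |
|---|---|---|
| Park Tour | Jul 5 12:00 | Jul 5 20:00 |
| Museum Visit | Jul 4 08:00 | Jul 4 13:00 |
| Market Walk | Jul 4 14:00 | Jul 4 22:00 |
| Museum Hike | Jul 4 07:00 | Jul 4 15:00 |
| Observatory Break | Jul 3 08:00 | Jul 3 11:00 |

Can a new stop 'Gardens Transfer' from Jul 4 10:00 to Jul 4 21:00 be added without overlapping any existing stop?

Observatory Break: ends Jul 3 11:00 at or before Gardens Transfer starts Jul 4 10:00 → clear.
Museum Hike: starts Jul 4 07:00 before Gardens Transfer ends Jul 4 21:00, and ends Jul 4 15:00 after Gardens Transfer starts Jul 4 10:00 → overlap.
Museum Visit: starts Jul 4 08:00 before Gardens Transfer ends Jul 4 21:00, and ends Jul 4 13:00 after Gardens Transfer starts Jul 4 10:00 → overlap.
Market Walk: starts Jul 4 14:00 before Gardens Transfer ends Jul 4 21:00, and ends Jul 4 22:00 after Gardens Transfer starts Jul 4 10:00 → overlap.
Park Tour: starts Jul 5 12:00 at or after Gardens Transfer ends Jul 4 21:00 → clear.
Gardens Transfer overlaps Museum Visit, Museum Hike, Market Walk.

No — it overlaps Market Walk, Museum Hike, Museum Visit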